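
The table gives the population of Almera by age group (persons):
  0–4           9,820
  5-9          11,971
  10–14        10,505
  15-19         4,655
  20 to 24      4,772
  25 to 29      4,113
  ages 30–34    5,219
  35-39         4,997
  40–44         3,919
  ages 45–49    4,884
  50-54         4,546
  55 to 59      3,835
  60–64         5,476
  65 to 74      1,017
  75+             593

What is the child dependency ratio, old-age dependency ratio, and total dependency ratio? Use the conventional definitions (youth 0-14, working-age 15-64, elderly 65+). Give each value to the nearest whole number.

Youth dependency ratio: 70
Old-age dependency ratio: 3
Total dependency ratio: 73

0–14: 9,820 + 11,971 + 10,505 = 32,296
15–64: 4,655 + 4,772 + 4,113 + 5,219 + 4,997 + 3,919 + 4,884 + 4,546 + 3,835 + 5,476 = 46,416
65+: 1,017 + 593 = 1,610
Youth dependency ratio = 32,296 / 46,416 × 100 = 70
Old-age dependency ratio = 1,610 / 46,416 × 100 = 3
Total dependency ratio = (32,296 + 1,610) / 46,416 × 100 = 33,906 / 46,416 × 100 = 73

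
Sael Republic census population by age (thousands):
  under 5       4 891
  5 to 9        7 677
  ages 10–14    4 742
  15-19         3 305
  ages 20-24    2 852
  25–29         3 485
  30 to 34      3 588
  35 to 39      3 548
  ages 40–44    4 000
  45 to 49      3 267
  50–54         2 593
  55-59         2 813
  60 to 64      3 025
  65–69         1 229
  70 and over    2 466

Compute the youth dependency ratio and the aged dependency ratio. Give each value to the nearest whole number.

0–14: 4 891 + 7 677 + 4 742 = 17 310
15–64: 3 305 + 2 852 + 3 485 + 3 588 + 3 548 + 4 000 + 3 267 + 2 593 + 2 813 + 3 025 = 32 476
65+: 1 229 + 2 466 = 3 695
Youth dependency ratio = 17 310 / 32 476 × 100 = 53
Old-age dependency ratio = 3 695 / 32 476 × 100 = 11

Youth dependency ratio: 53
Old-age dependency ratio: 11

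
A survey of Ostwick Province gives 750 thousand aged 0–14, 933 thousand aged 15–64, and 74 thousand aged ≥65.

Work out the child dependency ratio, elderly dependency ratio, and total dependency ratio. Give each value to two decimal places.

Youth dependency ratio: 80.39
Old-age dependency ratio: 7.93
Total dependency ratio: 88.32

Youth dependency ratio = 750 / 933 × 100 = 80.39
Old-age dependency ratio = 74 / 933 × 100 = 7.93
Total dependency ratio = (750 + 74) / 933 × 100 = 824 / 933 × 100 = 88.32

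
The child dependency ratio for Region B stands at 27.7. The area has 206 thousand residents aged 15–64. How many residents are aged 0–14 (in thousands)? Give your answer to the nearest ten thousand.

Aged 0–14: 60

Youth dependency ratio = youth / working-age × 100
27.7 = Y / 206 × 100
⇒ 60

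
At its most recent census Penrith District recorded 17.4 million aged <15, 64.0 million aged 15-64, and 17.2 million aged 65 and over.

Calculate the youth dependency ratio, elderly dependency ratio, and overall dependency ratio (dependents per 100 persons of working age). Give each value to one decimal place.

Youth dependency ratio: 27.2
Old-age dependency ratio: 26.9
Total dependency ratio: 54.1

Youth dependency ratio = 17.4 / 64.0 × 100 = 27.2
Old-age dependency ratio = 17.2 / 64.0 × 100 = 26.9
Total dependency ratio = (17.4 + 17.2) / 64.0 × 100 = 34.6 / 64.0 × 100 = 54.1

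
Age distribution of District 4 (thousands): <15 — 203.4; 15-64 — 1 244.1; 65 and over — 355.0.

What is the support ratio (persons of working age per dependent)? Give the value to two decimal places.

Support ratio = 1 244.1 / (203.4 + 355.0) = 1 244.1 / 558.4 = 2.23

Support ratio: 2.23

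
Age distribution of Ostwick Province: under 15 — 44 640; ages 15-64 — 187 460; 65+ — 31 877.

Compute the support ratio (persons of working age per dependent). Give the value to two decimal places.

Support ratio: 2.45

Support ratio = 187 460 / (44 640 + 31 877) = 187 460 / 76 517 = 2.45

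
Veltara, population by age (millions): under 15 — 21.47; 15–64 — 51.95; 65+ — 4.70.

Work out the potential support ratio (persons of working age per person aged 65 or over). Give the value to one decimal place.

Potential support ratio: 11.1

Potential support ratio = 51.95 / 4.70 = 11.1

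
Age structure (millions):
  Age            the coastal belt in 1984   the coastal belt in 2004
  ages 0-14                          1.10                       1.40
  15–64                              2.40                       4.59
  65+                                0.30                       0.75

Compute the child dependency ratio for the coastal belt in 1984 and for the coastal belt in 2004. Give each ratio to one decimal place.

the coastal belt in 1984: 1.10 / 2.40 × 100 = 45.8
the coastal belt in 2004: 1.40 / 4.59 × 100 = 30.5

the coastal belt in 1984: 45.8
the coastal belt in 2004: 30.5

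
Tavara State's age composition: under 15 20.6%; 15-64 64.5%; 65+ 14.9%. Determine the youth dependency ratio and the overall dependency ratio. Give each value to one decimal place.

Youth dependency ratio = 20.6 / 64.5 × 100 = 31.9
Total dependency ratio = (20.6 + 14.9) / 64.5 × 100 = 35.5 / 64.5 × 100 = 55.0

Youth dependency ratio: 31.9
Total dependency ratio: 55.0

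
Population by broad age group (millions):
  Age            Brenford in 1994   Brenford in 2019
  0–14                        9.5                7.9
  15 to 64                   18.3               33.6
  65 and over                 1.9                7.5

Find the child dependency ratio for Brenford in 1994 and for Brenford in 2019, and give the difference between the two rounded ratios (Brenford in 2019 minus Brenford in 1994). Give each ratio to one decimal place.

Brenford in 1994: 51.9
Brenford in 2019: 23.5
Difference: -28.4

Brenford in 1994: 9.5 / 18.3 × 100 = 51.9
Brenford in 2019: 7.9 / 33.6 × 100 = 23.5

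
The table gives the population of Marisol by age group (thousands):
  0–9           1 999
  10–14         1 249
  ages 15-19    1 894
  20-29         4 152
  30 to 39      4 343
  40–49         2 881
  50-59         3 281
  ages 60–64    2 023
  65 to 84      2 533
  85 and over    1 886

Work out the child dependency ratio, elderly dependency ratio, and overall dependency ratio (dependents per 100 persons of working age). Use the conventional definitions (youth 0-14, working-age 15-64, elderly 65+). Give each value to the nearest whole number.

0–14: 1 999 + 1 249 = 3 248
15–64: 1 894 + 4 152 + 4 343 + 2 881 + 3 281 + 2 023 = 18 574
65+: 2 533 + 1 886 = 4 419
Youth dependency ratio = 3 248 / 18 574 × 100 = 17
Old-age dependency ratio = 4 419 / 18 574 × 100 = 24
Total dependency ratio = (3 248 + 4 419) / 18 574 × 100 = 7 667 / 18 574 × 100 = 41

Youth dependency ratio: 17
Old-age dependency ratio: 24
Total dependency ratio: 41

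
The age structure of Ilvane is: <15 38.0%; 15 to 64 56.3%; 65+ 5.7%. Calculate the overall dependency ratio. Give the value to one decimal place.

Total dependency ratio = (38.0 + 5.7) / 56.3 × 100 = 43.7 / 56.3 × 100 = 77.6

Total dependency ratio: 77.6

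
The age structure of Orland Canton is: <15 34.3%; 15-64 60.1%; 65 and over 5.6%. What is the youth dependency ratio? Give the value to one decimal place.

Youth dependency ratio: 57.1

Youth dependency ratio = 34.3 / 60.1 × 100 = 57.1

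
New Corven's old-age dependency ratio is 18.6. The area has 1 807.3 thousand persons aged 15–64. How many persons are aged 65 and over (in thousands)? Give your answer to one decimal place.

Old-age dependency ratio = elderly / working-age × 100
18.6 = E / 1 807.3 × 100
⇒ 336.2

Aged 65 and over: 336.2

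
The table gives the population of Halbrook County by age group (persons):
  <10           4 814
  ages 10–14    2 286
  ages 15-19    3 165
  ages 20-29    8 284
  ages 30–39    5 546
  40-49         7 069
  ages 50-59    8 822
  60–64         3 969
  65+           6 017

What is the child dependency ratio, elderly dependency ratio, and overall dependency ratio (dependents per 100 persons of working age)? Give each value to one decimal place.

Youth dependency ratio: 19.3
Old-age dependency ratio: 16.3
Total dependency ratio: 35.6

0–14: 4 814 + 2 286 = 7 100
15–64: 3 165 + 8 284 + 5 546 + 7 069 + 8 822 + 3 969 = 36 855
65+: 6 017
Youth dependency ratio = 7 100 / 36 855 × 100 = 19.3
Old-age dependency ratio = 6 017 / 36 855 × 100 = 16.3
Total dependency ratio = (7 100 + 6 017) / 36 855 × 100 = 13 117 / 36 855 × 100 = 35.6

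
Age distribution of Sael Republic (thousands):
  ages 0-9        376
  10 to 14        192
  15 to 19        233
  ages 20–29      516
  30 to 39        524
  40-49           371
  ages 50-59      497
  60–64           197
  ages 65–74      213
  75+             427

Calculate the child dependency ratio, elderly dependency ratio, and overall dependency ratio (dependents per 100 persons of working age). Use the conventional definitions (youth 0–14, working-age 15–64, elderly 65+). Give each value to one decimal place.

0–14: 376 + 192 = 568
15–64: 233 + 516 + 524 + 371 + 497 + 197 = 2338
65+: 213 + 427 = 640
Youth dependency ratio = 568 / 2338 × 100 = 24.3
Old-age dependency ratio = 640 / 2338 × 100 = 27.4
Total dependency ratio = (568 + 640) / 2338 × 100 = 1208 / 2338 × 100 = 51.7

Youth dependency ratio: 24.3
Old-age dependency ratio: 27.4
Total dependency ratio: 51.7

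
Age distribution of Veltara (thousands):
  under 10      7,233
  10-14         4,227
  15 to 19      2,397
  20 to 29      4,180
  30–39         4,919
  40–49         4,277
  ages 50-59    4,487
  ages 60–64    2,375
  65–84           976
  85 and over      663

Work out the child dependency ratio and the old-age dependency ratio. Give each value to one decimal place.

Youth dependency ratio: 50.6
Old-age dependency ratio: 7.2

0–14: 7,233 + 4,227 = 11,460
15–64: 2,397 + 4,180 + 4,919 + 4,277 + 4,487 + 2,375 = 22,635
65+: 976 + 663 = 1,639
Youth dependency ratio = 11,460 / 22,635 × 100 = 50.6
Old-age dependency ratio = 1,639 / 22,635 × 100 = 7.2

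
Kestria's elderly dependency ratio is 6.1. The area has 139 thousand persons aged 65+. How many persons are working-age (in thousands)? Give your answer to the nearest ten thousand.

Working-age: 2,280

Old-age dependency ratio = elderly / working-age × 100
6.1 = 139 / W × 100
⇒ 2,280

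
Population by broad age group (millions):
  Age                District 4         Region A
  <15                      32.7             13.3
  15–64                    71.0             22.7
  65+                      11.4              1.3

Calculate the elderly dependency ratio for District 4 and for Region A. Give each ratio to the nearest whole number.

District 4: 16
Region A: 6

District 4: 11.4 / 71.0 × 100 = 16
Region A: 1.3 / 22.7 × 100 = 6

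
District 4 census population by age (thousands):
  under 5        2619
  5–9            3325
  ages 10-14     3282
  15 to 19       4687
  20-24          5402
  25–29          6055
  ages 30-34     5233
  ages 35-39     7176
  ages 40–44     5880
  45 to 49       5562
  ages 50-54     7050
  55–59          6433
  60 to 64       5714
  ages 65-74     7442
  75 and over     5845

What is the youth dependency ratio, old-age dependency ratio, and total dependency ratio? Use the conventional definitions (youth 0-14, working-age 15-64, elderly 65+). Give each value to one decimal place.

0–14: 2619 + 3325 + 3282 = 9226
15–64: 4687 + 5402 + 6055 + 5233 + 7176 + 5880 + 5562 + 7050 + 6433 + 5714 = 59192
65+: 7442 + 5845 = 13287
Youth dependency ratio = 9226 / 59192 × 100 = 15.6
Old-age dependency ratio = 13287 / 59192 × 100 = 22.4
Total dependency ratio = (9226 + 13287) / 59192 × 100 = 22513 / 59192 × 100 = 38.0

Youth dependency ratio: 15.6
Old-age dependency ratio: 22.4
Total dependency ratio: 38.0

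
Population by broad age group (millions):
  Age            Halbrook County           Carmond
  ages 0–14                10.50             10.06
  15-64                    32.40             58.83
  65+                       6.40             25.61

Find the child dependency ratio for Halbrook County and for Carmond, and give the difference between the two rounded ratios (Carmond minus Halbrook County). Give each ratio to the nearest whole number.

Halbrook County: 10.50 / 32.40 × 100 = 32
Carmond: 10.06 / 58.83 × 100 = 17

Halbrook County: 32
Carmond: 17
Difference: -15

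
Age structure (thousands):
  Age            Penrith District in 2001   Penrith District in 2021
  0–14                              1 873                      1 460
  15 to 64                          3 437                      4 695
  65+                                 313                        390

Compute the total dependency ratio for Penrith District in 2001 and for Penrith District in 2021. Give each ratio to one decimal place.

Penrith District in 2001: 63.6
Penrith District in 2021: 39.4

Penrith District in 2001: (1 873 + 313) / 3 437 × 100 = 2 186 / 3 437 × 100 = 63.6
Penrith District in 2021: (1 460 + 390) / 4 695 × 100 = 1 850 / 4 695 × 100 = 39.4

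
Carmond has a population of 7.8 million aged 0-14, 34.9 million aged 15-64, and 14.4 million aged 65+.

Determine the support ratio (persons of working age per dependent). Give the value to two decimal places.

Support ratio: 1.57

Support ratio = 34.9 / (7.8 + 14.4) = 34.9 / 22.2 = 1.57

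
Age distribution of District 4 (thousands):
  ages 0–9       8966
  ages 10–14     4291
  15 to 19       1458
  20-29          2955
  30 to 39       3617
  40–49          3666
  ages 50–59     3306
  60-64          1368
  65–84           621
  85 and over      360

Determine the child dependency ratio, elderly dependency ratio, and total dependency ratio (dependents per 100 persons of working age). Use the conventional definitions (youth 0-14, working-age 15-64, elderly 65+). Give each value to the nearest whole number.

Youth dependency ratio: 81
Old-age dependency ratio: 6
Total dependency ratio: 87

0–14: 8966 + 4291 = 13257
15–64: 1458 + 2955 + 3617 + 3666 + 3306 + 1368 = 16370
65+: 621 + 360 = 981
Youth dependency ratio = 13257 / 16370 × 100 = 81
Old-age dependency ratio = 981 / 16370 × 100 = 6
Total dependency ratio = (13257 + 981) / 16370 × 100 = 14238 / 16370 × 100 = 87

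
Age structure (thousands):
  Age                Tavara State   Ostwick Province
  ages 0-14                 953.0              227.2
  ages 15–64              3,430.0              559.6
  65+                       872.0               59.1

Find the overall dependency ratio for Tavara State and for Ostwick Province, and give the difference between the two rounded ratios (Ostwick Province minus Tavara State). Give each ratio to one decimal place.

Tavara State: 53.2
Ostwick Province: 51.2
Difference: -2.0

Tavara State: (953.0 + 872.0) / 3,430.0 × 100 = 1,825.0 / 3,430.0 × 100 = 53.2
Ostwick Province: (227.2 + 59.1) / 559.6 × 100 = 286.3 / 559.6 × 100 = 51.2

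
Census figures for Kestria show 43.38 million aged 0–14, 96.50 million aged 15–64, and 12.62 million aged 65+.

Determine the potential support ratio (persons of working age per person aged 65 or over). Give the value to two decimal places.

Potential support ratio: 7.65

Potential support ratio = 96.50 / 12.62 = 7.65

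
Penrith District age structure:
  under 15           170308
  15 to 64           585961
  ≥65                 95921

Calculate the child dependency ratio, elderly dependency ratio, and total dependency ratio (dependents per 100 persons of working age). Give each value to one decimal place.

Youth dependency ratio = 170308 / 585961 × 100 = 29.1
Old-age dependency ratio = 95921 / 585961 × 100 = 16.4
Total dependency ratio = (170308 + 95921) / 585961 × 100 = 266229 / 585961 × 100 = 45.4

Youth dependency ratio: 29.1
Old-age dependency ratio: 16.4
Total dependency ratio: 45.4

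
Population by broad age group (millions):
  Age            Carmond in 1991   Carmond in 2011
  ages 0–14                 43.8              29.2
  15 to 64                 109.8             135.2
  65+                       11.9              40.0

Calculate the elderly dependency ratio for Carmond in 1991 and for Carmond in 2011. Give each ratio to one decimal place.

Carmond in 1991: 10.8
Carmond in 2011: 29.6

Carmond in 1991: 11.9 / 109.8 × 100 = 10.8
Carmond in 2011: 40.0 / 135.2 × 100 = 29.6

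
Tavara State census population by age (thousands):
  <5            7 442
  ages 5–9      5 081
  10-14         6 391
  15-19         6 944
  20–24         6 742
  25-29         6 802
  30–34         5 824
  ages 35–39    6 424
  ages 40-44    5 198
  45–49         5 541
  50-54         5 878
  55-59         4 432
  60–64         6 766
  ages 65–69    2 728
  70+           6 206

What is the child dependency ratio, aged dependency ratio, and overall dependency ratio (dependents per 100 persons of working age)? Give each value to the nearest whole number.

Youth dependency ratio: 31
Old-age dependency ratio: 15
Total dependency ratio: 46

0–14: 7 442 + 5 081 + 6 391 = 18 914
15–64: 6 944 + 6 742 + 6 802 + 5 824 + 6 424 + 5 198 + 5 541 + 5 878 + 4 432 + 6 766 = 60 551
65+: 2 728 + 6 206 = 8 934
Youth dependency ratio = 18 914 / 60 551 × 100 = 31
Old-age dependency ratio = 8 934 / 60 551 × 100 = 15
Total dependency ratio = (18 914 + 8 934) / 60 551 × 100 = 27 848 / 60 551 × 100 = 46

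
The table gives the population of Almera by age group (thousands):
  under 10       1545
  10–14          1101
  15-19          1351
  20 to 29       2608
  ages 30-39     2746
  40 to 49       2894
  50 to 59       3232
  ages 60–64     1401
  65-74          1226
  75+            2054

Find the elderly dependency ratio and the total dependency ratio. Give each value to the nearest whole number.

0–14: 1545 + 1101 = 2646
15–64: 1351 + 2608 + 2746 + 2894 + 3232 + 1401 = 14232
65+: 1226 + 2054 = 3280
Old-age dependency ratio = 3280 / 14232 × 100 = 23
Total dependency ratio = (2646 + 3280) / 14232 × 100 = 5926 / 14232 × 100 = 42

Old-age dependency ratio: 23
Total dependency ratio: 42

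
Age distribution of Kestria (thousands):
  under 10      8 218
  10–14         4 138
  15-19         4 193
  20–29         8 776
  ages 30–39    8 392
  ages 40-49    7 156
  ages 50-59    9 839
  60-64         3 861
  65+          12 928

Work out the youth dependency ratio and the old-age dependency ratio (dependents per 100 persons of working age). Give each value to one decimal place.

0–14: 8 218 + 4 138 = 12 356
15–64: 4 193 + 8 776 + 8 392 + 7 156 + 9 839 + 3 861 = 42 217
65+: 12 928
Youth dependency ratio = 12 356 / 42 217 × 100 = 29.3
Old-age dependency ratio = 12 928 / 42 217 × 100 = 30.6

Youth dependency ratio: 29.3
Old-age dependency ratio: 30.6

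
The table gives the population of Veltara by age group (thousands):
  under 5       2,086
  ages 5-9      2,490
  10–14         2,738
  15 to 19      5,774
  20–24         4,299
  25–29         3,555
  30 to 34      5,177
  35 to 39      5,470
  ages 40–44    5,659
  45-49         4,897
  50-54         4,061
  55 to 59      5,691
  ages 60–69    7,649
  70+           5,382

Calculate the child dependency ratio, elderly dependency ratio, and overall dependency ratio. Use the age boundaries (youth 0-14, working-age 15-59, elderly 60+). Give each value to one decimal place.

0–14: 2,086 + 2,490 + 2,738 = 7,314
15–59: 5,774 + 4,299 + 3,555 + 5,177 + 5,470 + 5,659 + 4,897 + 4,061 + 5,691 = 44,583
60+: 7,649 + 5,382 = 13,031
Youth dependency ratio = 7,314 / 44,583 × 100 = 16.4
Old-age dependency ratio = 13,031 / 44,583 × 100 = 29.2
Total dependency ratio = (7,314 + 13,031) / 44,583 × 100 = 20,345 / 44,583 × 100 = 45.6

Youth dependency ratio: 16.4
Old-age dependency ratio: 29.2
Total dependency ratio: 45.6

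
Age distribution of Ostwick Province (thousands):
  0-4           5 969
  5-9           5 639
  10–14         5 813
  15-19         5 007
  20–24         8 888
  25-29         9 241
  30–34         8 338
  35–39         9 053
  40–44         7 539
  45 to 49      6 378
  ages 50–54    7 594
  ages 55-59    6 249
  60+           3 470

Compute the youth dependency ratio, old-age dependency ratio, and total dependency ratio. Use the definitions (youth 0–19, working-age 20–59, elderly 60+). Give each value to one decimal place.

Youth dependency ratio: 35.4
Old-age dependency ratio: 5.5
Total dependency ratio: 40.9

0–19: 5 969 + 5 639 + 5 813 + 5 007 = 22 428
20–59: 8 888 + 9 241 + 8 338 + 9 053 + 7 539 + 6 378 + 7 594 + 6 249 = 63 280
60+: 3 470
Youth dependency ratio = 22 428 / 63 280 × 100 = 35.4
Old-age dependency ratio = 3 470 / 63 280 × 100 = 5.5
Total dependency ratio = (22 428 + 3 470) / 63 280 × 100 = 25 898 / 63 280 × 100 = 40.9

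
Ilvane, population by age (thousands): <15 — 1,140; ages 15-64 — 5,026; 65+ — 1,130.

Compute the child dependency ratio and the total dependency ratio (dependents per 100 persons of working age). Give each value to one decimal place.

Youth dependency ratio: 22.7
Total dependency ratio: 45.2

Youth dependency ratio = 1,140 / 5,026 × 100 = 22.7
Total dependency ratio = (1,140 + 1,130) / 5,026 × 100 = 2,270 / 5,026 × 100 = 45.2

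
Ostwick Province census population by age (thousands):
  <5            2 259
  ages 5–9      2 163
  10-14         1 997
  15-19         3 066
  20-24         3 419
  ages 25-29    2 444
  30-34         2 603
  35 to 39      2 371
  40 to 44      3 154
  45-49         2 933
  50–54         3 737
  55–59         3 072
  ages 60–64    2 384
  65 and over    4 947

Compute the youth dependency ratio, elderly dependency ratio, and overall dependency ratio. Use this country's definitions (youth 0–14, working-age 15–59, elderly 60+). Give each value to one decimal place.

Youth dependency ratio: 24.0
Old-age dependency ratio: 27.4
Total dependency ratio: 51.3

0–14: 2 259 + 2 163 + 1 997 = 6 419
15–59: 3 066 + 3 419 + 2 444 + 2 603 + 2 371 + 3 154 + 2 933 + 3 737 + 3 072 = 26 799
60+: 2 384 + 4 947 = 7 331
Youth dependency ratio = 6 419 / 26 799 × 100 = 24.0
Old-age dependency ratio = 7 331 / 26 799 × 100 = 27.4
Total dependency ratio = (6 419 + 7 331) / 26 799 × 100 = 13 750 / 26 799 × 100 = 51.3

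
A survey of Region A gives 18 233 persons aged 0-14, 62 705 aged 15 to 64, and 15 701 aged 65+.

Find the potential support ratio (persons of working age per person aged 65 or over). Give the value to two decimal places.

Potential support ratio = 62 705 / 15 701 = 3.99

Potential support ratio: 3.99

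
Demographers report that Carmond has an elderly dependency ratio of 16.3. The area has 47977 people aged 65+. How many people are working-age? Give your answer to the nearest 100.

Working-age: 294300

Old-age dependency ratio = elderly / working-age × 100
16.3 = 47977 / W × 100
⇒ 294300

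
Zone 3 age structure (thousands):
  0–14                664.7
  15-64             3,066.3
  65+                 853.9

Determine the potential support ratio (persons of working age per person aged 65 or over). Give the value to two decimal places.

Potential support ratio = 3,066.3 / 853.9 = 3.59

Potential support ratio: 3.59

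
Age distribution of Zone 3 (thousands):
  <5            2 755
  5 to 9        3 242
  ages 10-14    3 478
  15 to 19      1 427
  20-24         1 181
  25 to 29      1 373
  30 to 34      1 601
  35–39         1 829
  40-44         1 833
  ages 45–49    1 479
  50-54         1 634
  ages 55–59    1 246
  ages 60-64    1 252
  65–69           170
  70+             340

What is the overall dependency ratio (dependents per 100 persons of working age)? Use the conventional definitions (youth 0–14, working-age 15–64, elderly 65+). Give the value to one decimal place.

Total dependency ratio: 67.2

0–14: 2 755 + 3 242 + 3 478 = 9 475
15–64: 1 427 + 1 181 + 1 373 + 1 601 + 1 829 + 1 833 + 1 479 + 1 634 + 1 246 + 1 252 = 14 855
65+: 170 + 340 = 510
Total dependency ratio = (9 475 + 510) / 14 855 × 100 = 9 985 / 14 855 × 100 = 67.2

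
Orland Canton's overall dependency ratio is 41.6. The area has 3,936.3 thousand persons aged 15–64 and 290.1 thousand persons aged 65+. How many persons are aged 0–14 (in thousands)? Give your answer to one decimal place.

Aged 0–14: 1,347.4

Total dependency ratio = (youth + elderly) / working-age × 100
41.6 = (Y + 290.1) / 3,936.3 × 100
⇒ 1,347.4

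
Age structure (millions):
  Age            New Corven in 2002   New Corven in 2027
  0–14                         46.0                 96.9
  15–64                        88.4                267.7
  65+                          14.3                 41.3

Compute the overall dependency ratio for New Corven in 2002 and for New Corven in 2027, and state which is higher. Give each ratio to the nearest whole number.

New Corven in 2002: 68
New Corven in 2027: 52
Higher: New Corven in 2002

New Corven in 2002: (46.0 + 14.3) / 88.4 × 100 = 60.3 / 88.4 × 100 = 68
New Corven in 2027: (96.9 + 41.3) / 267.7 × 100 = 138.2 / 267.7 × 100 = 52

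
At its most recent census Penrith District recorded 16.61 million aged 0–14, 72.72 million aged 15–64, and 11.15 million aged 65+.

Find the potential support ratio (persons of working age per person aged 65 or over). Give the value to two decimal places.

Potential support ratio = 72.72 / 11.15 = 6.52

Potential support ratio: 6.52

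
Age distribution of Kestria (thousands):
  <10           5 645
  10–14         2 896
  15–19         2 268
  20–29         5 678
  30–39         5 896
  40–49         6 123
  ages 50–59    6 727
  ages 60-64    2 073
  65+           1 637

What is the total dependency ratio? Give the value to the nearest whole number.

0–14: 5 645 + 2 896 = 8 541
15–64: 2 268 + 5 678 + 5 896 + 6 123 + 6 727 + 2 073 = 28 765
65+: 1 637
Total dependency ratio = (8 541 + 1 637) / 28 765 × 100 = 10 178 / 28 765 × 100 = 35

Total dependency ratio: 35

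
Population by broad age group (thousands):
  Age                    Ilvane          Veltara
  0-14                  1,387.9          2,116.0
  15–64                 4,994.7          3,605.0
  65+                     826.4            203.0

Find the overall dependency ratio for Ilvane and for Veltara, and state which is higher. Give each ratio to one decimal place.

Ilvane: 44.3
Veltara: 64.3
Higher: Veltara

Ilvane: (1,387.9 + 826.4) / 4,994.7 × 100 = 2,214.3 / 4,994.7 × 100 = 44.3
Veltara: (2,116.0 + 203.0) / 3,605.0 × 100 = 2,319.0 / 3,605.0 × 100 = 64.3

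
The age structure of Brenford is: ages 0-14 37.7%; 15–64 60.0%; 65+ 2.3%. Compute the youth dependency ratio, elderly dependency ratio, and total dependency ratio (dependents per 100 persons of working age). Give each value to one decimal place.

Youth dependency ratio = 37.7 / 60.0 × 100 = 62.8
Old-age dependency ratio = 2.3 / 60.0 × 100 = 3.8
Total dependency ratio = (37.7 + 2.3) / 60.0 × 100 = 40.0 / 60.0 × 100 = 66.7

Youth dependency ratio: 62.8
Old-age dependency ratio: 3.8
Total dependency ratio: 66.7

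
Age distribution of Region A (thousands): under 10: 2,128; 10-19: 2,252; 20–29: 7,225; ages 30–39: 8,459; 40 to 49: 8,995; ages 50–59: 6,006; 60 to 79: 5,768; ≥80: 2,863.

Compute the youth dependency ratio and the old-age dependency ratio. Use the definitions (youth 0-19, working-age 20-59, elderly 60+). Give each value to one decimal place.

0–19: 2,128 + 2,252 = 4,380
20–59: 7,225 + 8,459 + 8,995 + 6,006 = 30,685
60+: 5,768 + 2,863 = 8,631
Youth dependency ratio = 4,380 / 30,685 × 100 = 14.3
Old-age dependency ratio = 8,631 / 30,685 × 100 = 28.1

Youth dependency ratio: 14.3
Old-age dependency ratio: 28.1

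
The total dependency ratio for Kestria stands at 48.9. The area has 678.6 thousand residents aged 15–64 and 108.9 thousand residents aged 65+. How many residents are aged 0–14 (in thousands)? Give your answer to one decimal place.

Total dependency ratio = (youth + elderly) / working-age × 100
48.9 = (Y + 108.9) / 678.6 × 100
⇒ 222.9

Aged 0–14: 222.9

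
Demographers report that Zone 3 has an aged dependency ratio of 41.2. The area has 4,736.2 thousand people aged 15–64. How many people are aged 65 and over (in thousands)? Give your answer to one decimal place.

Aged 65 and over: 1,951.3

Old-age dependency ratio = elderly / working-age × 100
41.2 = E / 4,736.2 × 100
⇒ 1,951.3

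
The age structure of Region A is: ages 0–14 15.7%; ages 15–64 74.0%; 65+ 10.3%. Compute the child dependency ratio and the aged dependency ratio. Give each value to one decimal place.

Youth dependency ratio = 15.7 / 74.0 × 100 = 21.2
Old-age dependency ratio = 10.3 / 74.0 × 100 = 13.9

Youth dependency ratio: 21.2
Old-age dependency ratio: 13.9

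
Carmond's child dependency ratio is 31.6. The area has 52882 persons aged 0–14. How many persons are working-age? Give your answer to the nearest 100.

Working-age: 167300

Youth dependency ratio = youth / working-age × 100
31.6 = 52882 / W × 100
⇒ 167300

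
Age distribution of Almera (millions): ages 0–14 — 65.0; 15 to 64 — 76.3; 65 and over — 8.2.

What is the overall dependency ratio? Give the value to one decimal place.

Total dependency ratio: 95.9

Total dependency ratio = (65.0 + 8.2) / 76.3 × 100 = 73.2 / 76.3 × 100 = 95.9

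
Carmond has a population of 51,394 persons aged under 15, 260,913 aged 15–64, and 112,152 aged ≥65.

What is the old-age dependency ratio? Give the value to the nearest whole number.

Old-age dependency ratio = 112,152 / 260,913 × 100 = 43

Old-age dependency ratio: 43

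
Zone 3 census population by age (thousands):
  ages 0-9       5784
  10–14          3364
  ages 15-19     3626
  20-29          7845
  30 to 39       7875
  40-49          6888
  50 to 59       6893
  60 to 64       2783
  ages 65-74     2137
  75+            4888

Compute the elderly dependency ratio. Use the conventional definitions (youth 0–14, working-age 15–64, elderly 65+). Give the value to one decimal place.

0–14: 5784 + 3364 = 9148
15–64: 3626 + 7845 + 7875 + 6888 + 6893 + 2783 = 35910
65+: 2137 + 4888 = 7025
Old-age dependency ratio = 7025 / 35910 × 100 = 19.6

Old-age dependency ratio: 19.6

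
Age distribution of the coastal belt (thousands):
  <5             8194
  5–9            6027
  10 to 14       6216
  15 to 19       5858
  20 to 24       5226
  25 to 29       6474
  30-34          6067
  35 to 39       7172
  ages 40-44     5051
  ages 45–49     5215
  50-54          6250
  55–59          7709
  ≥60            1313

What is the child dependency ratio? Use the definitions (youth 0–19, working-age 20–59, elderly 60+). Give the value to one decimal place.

0–19: 8194 + 6027 + 6216 + 5858 = 26295
20–59: 5226 + 6474 + 6067 + 7172 + 5051 + 5215 + 6250 + 7709 = 49164
60+: 1313
Youth dependency ratio = 26295 / 49164 × 100 = 53.5

Youth dependency ratio: 53.5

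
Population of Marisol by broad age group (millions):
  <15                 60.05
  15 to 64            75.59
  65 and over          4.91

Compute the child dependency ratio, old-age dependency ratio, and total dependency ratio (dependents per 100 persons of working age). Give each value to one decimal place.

Youth dependency ratio = 60.05 / 75.59 × 100 = 79.4
Old-age dependency ratio = 4.91 / 75.59 × 100 = 6.5
Total dependency ratio = (60.05 + 4.91) / 75.59 × 100 = 64.96 / 75.59 × 100 = 85.9

Youth dependency ratio: 79.4
Old-age dependency ratio: 6.5
Total dependency ratio: 85.9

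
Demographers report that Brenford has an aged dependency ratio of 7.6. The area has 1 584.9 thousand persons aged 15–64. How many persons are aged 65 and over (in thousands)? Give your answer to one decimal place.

Old-age dependency ratio = elderly / working-age × 100
7.6 = E / 1 584.9 × 100
⇒ 120.5

Aged 65 and over: 120.5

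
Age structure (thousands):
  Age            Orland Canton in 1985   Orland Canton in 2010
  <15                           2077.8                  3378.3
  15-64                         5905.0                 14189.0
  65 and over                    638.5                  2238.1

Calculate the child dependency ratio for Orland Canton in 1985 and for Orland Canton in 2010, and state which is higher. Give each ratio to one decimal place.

Orland Canton in 1985: 35.2
Orland Canton in 2010: 23.8
Higher: Orland Canton in 1985

Orland Canton in 1985: 2077.8 / 5905.0 × 100 = 35.2
Orland Canton in 2010: 3378.3 / 14189.0 × 100 = 23.8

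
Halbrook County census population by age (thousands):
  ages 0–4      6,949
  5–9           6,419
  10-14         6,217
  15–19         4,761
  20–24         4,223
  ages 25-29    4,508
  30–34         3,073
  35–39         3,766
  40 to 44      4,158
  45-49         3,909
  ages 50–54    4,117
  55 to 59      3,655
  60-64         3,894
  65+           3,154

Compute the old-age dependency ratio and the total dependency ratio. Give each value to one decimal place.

0–14: 6,949 + 6,419 + 6,217 = 19,585
15–64: 4,761 + 4,223 + 4,508 + 3,073 + 3,766 + 4,158 + 3,909 + 4,117 + 3,655 + 3,894 = 40,064
65+: 3,154
Old-age dependency ratio = 3,154 / 40,064 × 100 = 7.9
Total dependency ratio = (19,585 + 3,154) / 40,064 × 100 = 22,739 / 40,064 × 100 = 56.8

Old-age dependency ratio: 7.9
Total dependency ratio: 56.8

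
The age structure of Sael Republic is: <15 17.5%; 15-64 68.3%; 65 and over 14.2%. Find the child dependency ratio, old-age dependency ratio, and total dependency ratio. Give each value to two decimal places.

Youth dependency ratio: 25.62
Old-age dependency ratio: 20.79
Total dependency ratio: 46.41

Youth dependency ratio = 17.5 / 68.3 × 100 = 25.62
Old-age dependency ratio = 14.2 / 68.3 × 100 = 20.79
Total dependency ratio = (17.5 + 14.2) / 68.3 × 100 = 31.7 / 68.3 × 100 = 46.41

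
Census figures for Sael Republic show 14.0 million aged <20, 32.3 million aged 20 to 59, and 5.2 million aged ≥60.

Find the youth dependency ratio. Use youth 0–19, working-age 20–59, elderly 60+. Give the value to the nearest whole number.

Youth dependency ratio = 14.0 / 32.3 × 100 = 43

Youth dependency ratio: 43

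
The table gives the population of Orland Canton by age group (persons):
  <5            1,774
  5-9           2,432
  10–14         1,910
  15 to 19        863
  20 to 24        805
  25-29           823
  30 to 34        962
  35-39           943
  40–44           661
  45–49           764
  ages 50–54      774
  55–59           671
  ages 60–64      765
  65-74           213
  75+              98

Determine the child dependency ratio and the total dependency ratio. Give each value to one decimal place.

Youth dependency ratio: 76.2
Total dependency ratio: 80.0

0–14: 1,774 + 2,432 + 1,910 = 6,116
15–64: 863 + 805 + 823 + 962 + 943 + 661 + 764 + 774 + 671 + 765 = 8,031
65+: 213 + 98 = 311
Youth dependency ratio = 6,116 / 8,031 × 100 = 76.2
Total dependency ratio = (6,116 + 311) / 8,031 × 100 = 6,427 / 8,031 × 100 = 80.0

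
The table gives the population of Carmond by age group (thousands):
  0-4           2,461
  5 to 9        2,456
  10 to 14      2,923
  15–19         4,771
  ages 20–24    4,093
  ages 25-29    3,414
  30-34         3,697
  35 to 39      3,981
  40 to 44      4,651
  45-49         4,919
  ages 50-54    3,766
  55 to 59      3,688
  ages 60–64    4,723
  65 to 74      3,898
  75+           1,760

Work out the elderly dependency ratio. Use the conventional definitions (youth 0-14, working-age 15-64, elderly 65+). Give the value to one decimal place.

0–14: 2,461 + 2,456 + 2,923 = 7,840
15–64: 4,771 + 4,093 + 3,414 + 3,697 + 3,981 + 4,651 + 4,919 + 3,766 + 3,688 + 4,723 = 41,703
65+: 3,898 + 1,760 = 5,658
Old-age dependency ratio = 5,658 / 41,703 × 100 = 13.6

Old-age dependency ratio: 13.6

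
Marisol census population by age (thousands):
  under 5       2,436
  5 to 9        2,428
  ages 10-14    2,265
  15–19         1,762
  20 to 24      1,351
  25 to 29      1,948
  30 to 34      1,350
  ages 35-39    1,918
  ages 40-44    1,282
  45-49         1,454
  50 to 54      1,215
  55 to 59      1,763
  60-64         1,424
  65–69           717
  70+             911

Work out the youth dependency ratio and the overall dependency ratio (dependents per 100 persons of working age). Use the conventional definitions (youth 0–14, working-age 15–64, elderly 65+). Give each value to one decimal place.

0–14: 2,436 + 2,428 + 2,265 = 7,129
15–64: 1,762 + 1,351 + 1,948 + 1,350 + 1,918 + 1,282 + 1,454 + 1,215 + 1,763 + 1,424 = 15,467
65+: 717 + 911 = 1,628
Youth dependency ratio = 7,129 / 15,467 × 100 = 46.1
Total dependency ratio = (7,129 + 1,628) / 15,467 × 100 = 8,757 / 15,467 × 100 = 56.6

Youth dependency ratio: 46.1
Total dependency ratio: 56.6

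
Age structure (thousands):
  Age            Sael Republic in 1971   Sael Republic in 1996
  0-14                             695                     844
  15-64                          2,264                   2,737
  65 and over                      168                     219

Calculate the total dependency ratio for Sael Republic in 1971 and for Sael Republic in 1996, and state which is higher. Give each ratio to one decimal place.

Sael Republic in 1971: (695 + 168) / 2,264 × 100 = 863 / 2,264 × 100 = 38.1
Sael Republic in 1996: (844 + 219) / 2,737 × 100 = 1,063 / 2,737 × 100 = 38.8

Sael Republic in 1971: 38.1
Sael Republic in 1996: 38.8
Higher: Sael Republic in 1996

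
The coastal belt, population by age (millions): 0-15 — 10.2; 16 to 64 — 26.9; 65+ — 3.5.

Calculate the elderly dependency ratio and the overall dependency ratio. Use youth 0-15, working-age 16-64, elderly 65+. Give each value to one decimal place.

Old-age dependency ratio: 13.0
Total dependency ratio: 50.9

Old-age dependency ratio = 3.5 / 26.9 × 100 = 13.0
Total dependency ratio = (10.2 + 3.5) / 26.9 × 100 = 13.7 / 26.9 × 100 = 50.9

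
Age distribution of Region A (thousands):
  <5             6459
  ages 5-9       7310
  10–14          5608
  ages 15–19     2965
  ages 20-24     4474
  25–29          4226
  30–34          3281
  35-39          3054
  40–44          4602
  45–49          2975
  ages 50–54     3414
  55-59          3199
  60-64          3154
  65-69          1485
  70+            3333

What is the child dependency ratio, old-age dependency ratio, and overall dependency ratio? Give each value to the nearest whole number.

Youth dependency ratio: 55
Old-age dependency ratio: 14
Total dependency ratio: 68

0–14: 6459 + 7310 + 5608 = 19377
15–64: 2965 + 4474 + 4226 + 3281 + 3054 + 4602 + 2975 + 3414 + 3199 + 3154 = 35344
65+: 1485 + 3333 = 4818
Youth dependency ratio = 19377 / 35344 × 100 = 55
Old-age dependency ratio = 4818 / 35344 × 100 = 14
Total dependency ratio = (19377 + 4818) / 35344 × 100 = 24195 / 35344 × 100 = 68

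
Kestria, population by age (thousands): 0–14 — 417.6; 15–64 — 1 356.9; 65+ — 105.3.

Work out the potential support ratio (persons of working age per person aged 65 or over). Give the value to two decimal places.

Potential support ratio: 12.89

Potential support ratio = 1 356.9 / 105.3 = 12.89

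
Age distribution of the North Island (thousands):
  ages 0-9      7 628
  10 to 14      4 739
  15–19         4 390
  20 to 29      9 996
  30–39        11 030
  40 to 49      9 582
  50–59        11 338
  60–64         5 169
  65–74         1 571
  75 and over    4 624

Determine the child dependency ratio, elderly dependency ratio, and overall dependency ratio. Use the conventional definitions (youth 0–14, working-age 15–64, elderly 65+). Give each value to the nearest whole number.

Youth dependency ratio: 24
Old-age dependency ratio: 12
Total dependency ratio: 36

0–14: 7 628 + 4 739 = 12 367
15–64: 4 390 + 9 996 + 11 030 + 9 582 + 11 338 + 5 169 = 51 505
65+: 1 571 + 4 624 = 6 195
Youth dependency ratio = 12 367 / 51 505 × 100 = 24
Old-age dependency ratio = 6 195 / 51 505 × 100 = 12
Total dependency ratio = (12 367 + 6 195) / 51 505 × 100 = 18 562 / 51 505 × 100 = 36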